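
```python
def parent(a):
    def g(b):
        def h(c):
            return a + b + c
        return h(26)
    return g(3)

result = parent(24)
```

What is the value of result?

Step 1: a = 24, b = 3, c = 26 across three nested scopes.
Step 2: h() accesses all three via LEGB rule.
Step 3: result = 24 + 3 + 26 = 53

The answer is 53.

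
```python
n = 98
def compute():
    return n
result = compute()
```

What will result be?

Step 1: n = 98 is defined in the global scope.
Step 2: compute() looks up n. No local n exists, so Python checks the global scope via LEGB rule and finds n = 98.
Step 3: result = 98

The answer is 98.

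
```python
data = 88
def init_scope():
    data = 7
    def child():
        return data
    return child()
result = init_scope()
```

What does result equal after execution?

Step 1: data = 88 globally, but init_scope() defines data = 7 locally.
Step 2: child() looks up data. Not in local scope, so checks enclosing scope (init_scope) and finds data = 7.
Step 3: result = 7

The answer is 7.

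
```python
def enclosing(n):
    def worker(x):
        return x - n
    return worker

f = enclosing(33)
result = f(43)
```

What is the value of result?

Step 1: enclosing(33) creates a closure capturing n = 33.
Step 2: f(43) computes 43 - 33 = 10.
Step 3: result = 10

The answer is 10.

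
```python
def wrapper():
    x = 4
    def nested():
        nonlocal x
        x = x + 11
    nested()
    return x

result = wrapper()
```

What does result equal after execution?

Step 1: wrapper() sets x = 4.
Step 2: nested() uses nonlocal to modify x in wrapper's scope: x = 4 + 11 = 15.
Step 3: wrapper() returns the modified x = 15

The answer is 15.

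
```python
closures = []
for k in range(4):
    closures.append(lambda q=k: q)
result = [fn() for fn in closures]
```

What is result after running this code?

Step 1: Default arg q=k captures k at each iteration.
Step 2: Each lambda has its own default: 0, 1, ..., 3.
Step 3: result = [0, 1, 2, 3]

The answer is [0, 1, 2, 3].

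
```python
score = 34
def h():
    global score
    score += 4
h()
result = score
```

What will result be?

Step 1: score = 34 globally.
Step 2: h() modifies global score: score += 4 = 38.
Step 3: result = 38

The answer is 38.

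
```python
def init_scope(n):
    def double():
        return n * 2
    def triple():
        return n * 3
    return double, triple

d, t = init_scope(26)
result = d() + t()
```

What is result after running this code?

Step 1: Both closures capture the same n = 26.
Step 2: d() = 26 * 2 = 52, t() = 26 * 3 = 78.
Step 3: result = 52 + 78 = 130

The answer is 130.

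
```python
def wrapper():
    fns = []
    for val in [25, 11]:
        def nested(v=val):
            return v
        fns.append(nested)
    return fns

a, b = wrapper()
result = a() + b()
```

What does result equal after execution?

Step 1: Default argument v=val captures val at each iteration.
Step 2: a() returns 25 (captured at first iteration), b() returns 11 (captured at second).
Step 3: result = 25 + 11 = 36

The answer is 36.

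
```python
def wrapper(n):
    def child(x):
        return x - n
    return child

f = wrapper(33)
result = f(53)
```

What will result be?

Step 1: wrapper(33) creates a closure capturing n = 33.
Step 2: f(53) computes 53 - 33 = 20.
Step 3: result = 20

The answer is 20.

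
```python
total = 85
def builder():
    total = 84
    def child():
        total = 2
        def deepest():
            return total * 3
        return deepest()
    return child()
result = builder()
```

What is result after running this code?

Step 1: deepest() looks up total through LEGB: not local, finds total = 2 in enclosing child().
Step 2: Returns 2 * 3 = 6.
Step 3: result = 6

The answer is 6.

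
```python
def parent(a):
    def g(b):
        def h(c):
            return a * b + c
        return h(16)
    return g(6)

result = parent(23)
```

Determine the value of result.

Step 1: a = 23, b = 6, c = 16.
Step 2: h() computes a * b + c = 23 * 6 + 16 = 154.
Step 3: result = 154

The answer is 154.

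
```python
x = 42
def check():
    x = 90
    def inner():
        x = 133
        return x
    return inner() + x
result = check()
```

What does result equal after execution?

Step 1: check() has local x = 90. inner() has local x = 133.
Step 2: inner() returns its local x = 133.
Step 3: check() returns 133 + its own x (90) = 223

The answer is 223.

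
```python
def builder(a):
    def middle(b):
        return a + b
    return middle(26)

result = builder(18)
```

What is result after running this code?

Step 1: builder(18) passes a = 18.
Step 2: middle(26) has b = 26, reads a = 18 from enclosing.
Step 3: result = 18 + 26 = 44

The answer is 44.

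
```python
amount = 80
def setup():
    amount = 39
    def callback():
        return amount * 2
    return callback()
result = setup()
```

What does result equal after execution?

Step 1: setup() shadows global amount with amount = 39.
Step 2: callback() finds amount = 39 in enclosing scope, computes 39 * 2 = 78.
Step 3: result = 78

The answer is 78.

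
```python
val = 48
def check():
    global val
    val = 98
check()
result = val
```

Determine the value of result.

Step 1: val = 48 globally.
Step 2: check() declares global val and sets it to 98.
Step 3: After check(), global val = 98. result = 98

The answer is 98.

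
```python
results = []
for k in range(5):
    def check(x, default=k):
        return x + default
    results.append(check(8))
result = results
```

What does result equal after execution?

Step 1: Default argument default=k is evaluated at function definition time.
Step 2: Each iteration creates check with default = current k value.
Step 3: check(8) returns 8 + default. results = [8, 9, 10, 11, 12]

The answer is [8, 9, 10, 11, 12].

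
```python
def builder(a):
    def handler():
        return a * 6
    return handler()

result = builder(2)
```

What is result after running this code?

Step 1: builder(2) binds parameter a = 2.
Step 2: handler() accesses a = 2 from enclosing scope.
Step 3: result = 2 * 6 = 12

The answer is 12.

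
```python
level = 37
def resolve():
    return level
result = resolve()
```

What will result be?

Step 1: level = 37 is defined in the global scope.
Step 2: resolve() looks up level. No local level exists, so Python checks the global scope via LEGB rule and finds level = 37.
Step 3: result = 37

The answer is 37.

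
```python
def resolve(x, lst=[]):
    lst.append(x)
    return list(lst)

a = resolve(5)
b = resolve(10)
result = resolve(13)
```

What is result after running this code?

Step 1: Default list is shared. list() creates copies for return values.
Step 2: Internal list grows: [5] -> [5, 10] -> [5, 10, 13].
Step 3: result = [5, 10, 13]

The answer is [5, 10, 13].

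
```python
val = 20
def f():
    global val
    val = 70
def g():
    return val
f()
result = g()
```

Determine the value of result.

Step 1: val = 20.
Step 2: f() sets global val = 70.
Step 3: g() reads global val = 70. result = 70

The answer is 70.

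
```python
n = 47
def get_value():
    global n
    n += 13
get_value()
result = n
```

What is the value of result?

Step 1: n = 47 globally.
Step 2: get_value() modifies global n: n += 13 = 60.
Step 3: result = 60

The answer is 60.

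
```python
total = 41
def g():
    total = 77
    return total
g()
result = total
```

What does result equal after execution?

Step 1: Global total = 41.
Step 2: g() creates local total = 77 (shadow, not modification).
Step 3: After g() returns, global total is unchanged. result = 41

The answer is 41.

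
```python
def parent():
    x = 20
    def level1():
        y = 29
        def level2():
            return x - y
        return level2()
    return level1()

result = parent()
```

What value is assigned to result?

Step 1: x = 20 in parent. y = 29 in level1.
Step 2: level2() reads x = 20 and y = 29 from enclosing scopes.
Step 3: result = 20 - 29 = -9

The answer is -9.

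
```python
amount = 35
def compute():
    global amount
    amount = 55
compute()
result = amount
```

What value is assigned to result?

Step 1: amount = 35 globally.
Step 2: compute() declares global amount and sets it to 55.
Step 3: After compute(), global amount = 55. result = 55

The answer is 55.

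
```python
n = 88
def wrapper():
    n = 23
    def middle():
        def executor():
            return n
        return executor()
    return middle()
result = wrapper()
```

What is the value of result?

Step 1: wrapper() defines n = 23. middle() and executor() have no local n.
Step 2: executor() checks local (none), enclosing middle() (none), enclosing wrapper() and finds n = 23.
Step 3: result = 23

The answer is 23.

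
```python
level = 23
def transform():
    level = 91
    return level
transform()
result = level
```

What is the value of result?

Step 1: level = 23 globally.
Step 2: transform() creates a LOCAL level = 91 (no global keyword!).
Step 3: The global level is unchanged. result = 23

The answer is 23.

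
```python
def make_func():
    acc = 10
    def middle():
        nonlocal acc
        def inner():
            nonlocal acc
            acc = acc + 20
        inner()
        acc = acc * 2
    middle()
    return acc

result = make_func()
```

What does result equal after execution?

Step 1: acc = 10.
Step 2: inner() adds 20: acc = 10 + 20 = 30.
Step 3: middle() doubles: acc = 30 * 2 = 60.
Step 4: result = 60

The answer is 60.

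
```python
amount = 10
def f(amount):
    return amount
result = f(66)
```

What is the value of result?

Step 1: Global amount = 10.
Step 2: f(66) takes parameter amount = 66, which shadows the global.
Step 3: result = 66

The answer is 66.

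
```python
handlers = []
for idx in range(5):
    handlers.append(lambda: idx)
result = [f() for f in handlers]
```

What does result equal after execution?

Step 1: All 5 lambdas share the same variable idx.
Step 2: After the loop, idx = 4.
Step 3: Each call returns 4. result = [4, 4, 4, 4, 4]

The answer is [4, 4, 4, 4, 4].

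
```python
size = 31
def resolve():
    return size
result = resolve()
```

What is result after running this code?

Step 1: size = 31 is defined in the global scope.
Step 2: resolve() looks up size. No local size exists, so Python checks the global scope via LEGB rule and finds size = 31.
Step 3: result = 31

The answer is 31.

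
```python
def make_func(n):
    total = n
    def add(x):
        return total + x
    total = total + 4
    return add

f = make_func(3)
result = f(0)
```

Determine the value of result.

Step 1: make_func(3) sets total = 3, then total = 3 + 4 = 7.
Step 2: Closures capture by reference, so add sees total = 7.
Step 3: f(0) returns 7 + 0 = 7

The answer is 7.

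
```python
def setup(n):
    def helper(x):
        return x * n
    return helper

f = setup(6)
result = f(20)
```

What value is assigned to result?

Step 1: setup(6) creates a closure capturing n = 6.
Step 2: f(20) computes 20 * 6 = 120.
Step 3: result = 120

The answer is 120.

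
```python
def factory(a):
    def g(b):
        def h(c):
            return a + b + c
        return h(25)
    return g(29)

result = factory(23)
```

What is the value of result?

Step 1: a = 23, b = 29, c = 25 across three nested scopes.
Step 2: h() accesses all three via LEGB rule.
Step 3: result = 23 + 29 + 25 = 77

The answer is 77.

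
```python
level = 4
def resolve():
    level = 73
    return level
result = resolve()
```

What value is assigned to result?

Step 1: Global level = 4.
Step 2: resolve() creates local level = 73, shadowing the global.
Step 3: Returns local level = 73. result = 73

The answer is 73.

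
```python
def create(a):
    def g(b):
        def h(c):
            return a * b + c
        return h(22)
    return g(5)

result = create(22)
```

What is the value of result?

Step 1: a = 22, b = 5, c = 22.
Step 2: h() computes a * b + c = 22 * 5 + 22 = 132.
Step 3: result = 132

The answer is 132.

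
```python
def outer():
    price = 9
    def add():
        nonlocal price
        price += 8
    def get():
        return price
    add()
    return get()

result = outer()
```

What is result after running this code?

Step 1: price = 9. add() modifies it via nonlocal, get() reads it.
Step 2: add() makes price = 9 + 8 = 17.
Step 3: get() returns 17. result = 17

The answer is 17.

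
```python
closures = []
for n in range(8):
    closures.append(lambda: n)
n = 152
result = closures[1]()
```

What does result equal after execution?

Step 1: Lambdas capture the variable n by reference, not by value.
Step 2: After the loop, n is reassigned to 152.
Step 3: closures[1]() looks up the current n = 152. result = 152

The answer is 152.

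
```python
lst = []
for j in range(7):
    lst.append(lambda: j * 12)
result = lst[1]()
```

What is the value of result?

Step 1: All lambdas reference the same variable j (late binding).
Step 2: After the loop, j = 6. Every lambda returns j * 12.
Step 3: lst[1]() = 6 * 12 = 72

The answer is 72.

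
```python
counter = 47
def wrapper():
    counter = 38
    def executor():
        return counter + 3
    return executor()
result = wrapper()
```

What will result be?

Step 1: wrapper() shadows global counter with counter = 38.
Step 2: executor() finds counter = 38 in enclosing scope, computes 38 + 3 = 41.
Step 3: result = 41

The answer is 41.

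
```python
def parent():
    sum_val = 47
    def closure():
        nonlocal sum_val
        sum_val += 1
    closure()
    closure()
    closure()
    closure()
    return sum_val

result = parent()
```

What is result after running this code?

Step 1: sum_val starts at 47.
Step 2: closure() is called 4 times, each adding 1.
Step 3: sum_val = 47 + 1 * 4 = 51

The answer is 51.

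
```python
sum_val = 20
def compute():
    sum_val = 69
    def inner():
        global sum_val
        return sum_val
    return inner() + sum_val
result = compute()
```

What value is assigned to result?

Step 1: Global sum_val = 20. compute() shadows with local sum_val = 69.
Step 2: inner() uses global keyword, so inner() returns global sum_val = 20.
Step 3: compute() returns 20 + 69 = 89

The answer is 89.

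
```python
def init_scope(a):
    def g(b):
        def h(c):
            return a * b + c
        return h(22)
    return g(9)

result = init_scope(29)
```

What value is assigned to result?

Step 1: a = 29, b = 9, c = 22.
Step 2: h() computes a * b + c = 29 * 9 + 22 = 283.
Step 3: result = 283

The answer is 283.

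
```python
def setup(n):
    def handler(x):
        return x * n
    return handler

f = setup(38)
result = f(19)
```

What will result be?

Step 1: setup(38) creates a closure capturing n = 38.
Step 2: f(19) computes 19 * 38 = 722.
Step 3: result = 722

The answer is 722.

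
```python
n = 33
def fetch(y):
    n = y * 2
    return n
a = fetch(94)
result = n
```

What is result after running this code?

Step 1: Global n = 33.
Step 2: fetch(94) creates local n = 94 * 2 = 188.
Step 3: Global n unchanged because no global keyword. result = 33

The answer is 33.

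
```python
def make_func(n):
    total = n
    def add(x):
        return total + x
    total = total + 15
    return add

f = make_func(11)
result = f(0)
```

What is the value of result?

Step 1: make_func(11) sets total = 11, then total = 11 + 15 = 26.
Step 2: Closures capture by reference, so add sees total = 26.
Step 3: f(0) returns 26 + 0 = 26

The answer is 26.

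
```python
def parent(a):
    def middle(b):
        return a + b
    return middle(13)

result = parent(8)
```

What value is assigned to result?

Step 1: parent(8) passes a = 8.
Step 2: middle(13) has b = 13, reads a = 8 from enclosing.
Step 3: result = 8 + 13 = 21

The answer is 21.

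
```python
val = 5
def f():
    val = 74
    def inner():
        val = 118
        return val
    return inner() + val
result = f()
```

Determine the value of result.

Step 1: f() has local val = 74. inner() has local val = 118.
Step 2: inner() returns its local val = 118.
Step 3: f() returns 118 + its own val (74) = 192

The answer is 192.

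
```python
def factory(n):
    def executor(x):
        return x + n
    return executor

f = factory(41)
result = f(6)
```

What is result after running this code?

Step 1: factory(41) creates a closure that captures n = 41.
Step 2: f(6) calls the closure with x = 6, returning 6 + 41 = 47.
Step 3: result = 47

The answer is 47.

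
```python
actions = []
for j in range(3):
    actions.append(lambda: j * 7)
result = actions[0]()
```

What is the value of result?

Step 1: All lambdas reference the same variable j (late binding).
Step 2: After the loop, j = 2. Every lambda returns j * 7.
Step 3: actions[0]() = 2 * 7 = 14

The answer is 14.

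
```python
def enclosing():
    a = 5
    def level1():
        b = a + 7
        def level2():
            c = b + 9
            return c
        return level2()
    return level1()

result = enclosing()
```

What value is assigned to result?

Step 1: a = 5. b = a + 7 = 12.
Step 2: c = b + 9 = 12 + 9 = 21.
Step 3: result = 21

The answer is 21.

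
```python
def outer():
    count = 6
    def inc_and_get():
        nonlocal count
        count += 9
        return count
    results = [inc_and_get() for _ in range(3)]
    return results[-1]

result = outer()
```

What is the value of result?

Step 1: count = 6.
Step 2: Three calls to inc_and_get(), each adding 9.
Step 3: Last value = 6 + 9 * 3 = 33

The answer is 33.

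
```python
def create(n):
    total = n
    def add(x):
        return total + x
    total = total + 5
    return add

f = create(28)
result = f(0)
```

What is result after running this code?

Step 1: create(28) sets total = 28, then total = 28 + 5 = 33.
Step 2: Closures capture by reference, so add sees total = 33.
Step 3: f(0) returns 33 + 0 = 33

The answer is 33.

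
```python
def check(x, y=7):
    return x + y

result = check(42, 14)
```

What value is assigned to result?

Step 1: check(42, 14) overrides default y with 14.
Step 2: Returns 42 + 14 = 56.
Step 3: result = 56

The answer is 56.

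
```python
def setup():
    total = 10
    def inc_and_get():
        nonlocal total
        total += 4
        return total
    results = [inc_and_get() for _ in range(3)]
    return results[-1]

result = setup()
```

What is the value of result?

Step 1: total = 10.
Step 2: Three calls to inc_and_get(), each adding 4.
Step 3: Last value = 10 + 4 * 3 = 22

The answer is 22.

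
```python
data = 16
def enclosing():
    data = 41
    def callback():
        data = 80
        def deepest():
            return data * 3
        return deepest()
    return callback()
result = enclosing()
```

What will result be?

Step 1: deepest() looks up data through LEGB: not local, finds data = 80 in enclosing callback().
Step 2: Returns 80 * 3 = 240.
Step 3: result = 240

The answer is 240.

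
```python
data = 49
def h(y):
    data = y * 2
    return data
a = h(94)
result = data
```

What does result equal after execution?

Step 1: Global data = 49.
Step 2: h(94) creates local data = 94 * 2 = 188.
Step 3: Global data unchanged because no global keyword. result = 49

The answer is 49.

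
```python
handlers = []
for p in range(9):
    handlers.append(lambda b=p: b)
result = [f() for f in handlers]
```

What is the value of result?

Step 1: Default arg b=p captures p at each iteration.
Step 2: Each lambda has its own default: 0, 1, ..., 8.
Step 3: result = [0, 1, 2, 3, 4, 5, 6, 7, 8]

The answer is [0, 1, 2, 3, 4, 5, 6, 7, 8].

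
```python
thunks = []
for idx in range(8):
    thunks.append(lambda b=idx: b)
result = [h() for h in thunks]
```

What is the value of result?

Step 1: Default arg b=idx captures idx at each iteration.
Step 2: Each lambda has its own default: 0, 1, ..., 7.
Step 3: result = [0, 1, 2, 3, 4, 5, 6, 7]

The answer is [0, 1, 2, 3, 4, 5, 6, 7].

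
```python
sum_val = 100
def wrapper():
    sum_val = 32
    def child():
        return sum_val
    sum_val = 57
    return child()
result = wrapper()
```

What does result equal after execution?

Step 1: wrapper() sets sum_val = 32, then later sum_val = 57.
Step 2: child() is called after sum_val is reassigned to 57. Closures capture variables by reference, not by value.
Step 3: result = 57

The answer is 57.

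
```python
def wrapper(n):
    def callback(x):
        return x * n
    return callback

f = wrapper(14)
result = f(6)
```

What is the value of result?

Step 1: wrapper(14) creates a closure capturing n = 14.
Step 2: f(6) computes 6 * 14 = 84.
Step 3: result = 84

The answer is 84.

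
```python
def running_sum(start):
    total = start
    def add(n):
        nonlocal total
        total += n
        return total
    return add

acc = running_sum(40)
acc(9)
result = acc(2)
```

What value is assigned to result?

Step 1: running_sum(40) creates closure with total = 40.
Step 2: First acc(9): total = 40 + 9 = 49.
Step 3: Second acc(2): total = 49 + 2 = 51. result = 51

The answer is 51.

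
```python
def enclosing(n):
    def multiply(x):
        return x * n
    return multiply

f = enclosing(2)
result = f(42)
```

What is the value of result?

Step 1: enclosing(2) returns multiply closure with n = 2.
Step 2: f(42) computes 42 * 2 = 84.
Step 3: result = 84

The answer is 84.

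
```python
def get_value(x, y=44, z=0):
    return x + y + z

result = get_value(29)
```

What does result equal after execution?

Step 1: get_value(29) uses defaults y = 44, z = 0.
Step 2: Returns 29 + 44 + 0 = 73.
Step 3: result = 73

The answer is 73.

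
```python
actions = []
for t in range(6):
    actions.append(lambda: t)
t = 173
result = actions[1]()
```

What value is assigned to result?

Step 1: Lambdas capture the variable t by reference, not by value.
Step 2: After the loop, t is reassigned to 173.
Step 3: actions[1]() looks up the current t = 173. result = 173

The answer is 173.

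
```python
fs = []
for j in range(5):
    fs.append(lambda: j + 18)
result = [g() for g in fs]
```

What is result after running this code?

Step 1: All lambdas capture j by reference. After the loop, j = 4.
Step 2: Each call returns 4 + 18 = 22.
Step 3: result = [22, 22, 22, 22, 22]

The answer is [22, 22, 22, 22, 22].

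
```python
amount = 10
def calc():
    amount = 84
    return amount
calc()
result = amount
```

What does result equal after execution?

Step 1: Global amount = 10.
Step 2: calc() creates local amount = 84 (shadow, not modification).
Step 3: After calc() returns, global amount is unchanged. result = 10

The answer is 10.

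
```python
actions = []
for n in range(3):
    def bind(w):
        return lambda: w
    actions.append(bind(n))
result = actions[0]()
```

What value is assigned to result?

Step 1: bind(n) creates a new scope capturing w = n at call time.
Step 2: actions[0] = bind(0), so its lambda captures w = 0.
Step 3: result = 0 (closure factory fixes late binding)

The answer is 0.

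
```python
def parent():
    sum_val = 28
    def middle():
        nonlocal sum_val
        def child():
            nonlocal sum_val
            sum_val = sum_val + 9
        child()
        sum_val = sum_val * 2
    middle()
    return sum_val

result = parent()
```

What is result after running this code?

Step 1: sum_val = 28.
Step 2: child() adds 9: sum_val = 28 + 9 = 37.
Step 3: middle() doubles: sum_val = 37 * 2 = 74.
Step 4: result = 74

The answer is 74.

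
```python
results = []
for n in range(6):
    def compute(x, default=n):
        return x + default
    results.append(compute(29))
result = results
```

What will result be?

Step 1: Default argument default=n is evaluated at function definition time.
Step 2: Each iteration creates compute with default = current n value.
Step 3: compute(29) returns 29 + default. results = [29, 30, 31, 32, 33, 34]

The answer is [29, 30, 31, 32, 33, 34].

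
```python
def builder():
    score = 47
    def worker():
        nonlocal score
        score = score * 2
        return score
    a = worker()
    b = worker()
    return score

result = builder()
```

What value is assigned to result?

Step 1: score starts at 47.
Step 2: First worker(): score = 47 * 2 = 94.
Step 3: Second worker(): score = 94 * 2 = 188.
Step 4: result = 188

The answer is 188.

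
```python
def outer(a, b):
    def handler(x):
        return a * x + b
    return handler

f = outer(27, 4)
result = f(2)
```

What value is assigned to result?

Step 1: outer(27, 4) captures a = 27, b = 4.
Step 2: f(2) computes 27 * 2 + 4 = 58.
Step 3: result = 58

The answer is 58.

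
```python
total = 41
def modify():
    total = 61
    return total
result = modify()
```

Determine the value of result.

Step 1: Global total = 41.
Step 2: modify() creates local total = 61, shadowing the global.
Step 3: Returns local total = 61. result = 61

The answer is 61.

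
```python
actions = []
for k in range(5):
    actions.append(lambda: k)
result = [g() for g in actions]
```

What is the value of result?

Step 1: All 5 lambdas share the same variable k.
Step 2: After the loop, k = 4.
Step 3: Each call returns 4. result = [4, 4, 4, 4, 4]

The answer is [4, 4, 4, 4, 4].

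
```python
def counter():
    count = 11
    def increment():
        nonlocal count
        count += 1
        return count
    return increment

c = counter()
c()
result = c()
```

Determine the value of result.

Step 1: counter() creates closure with count = 11.
Step 2: Each c() call increments count via nonlocal. After 2 calls: 11 + 2 = 13.
Step 3: result = 13

The answer is 13.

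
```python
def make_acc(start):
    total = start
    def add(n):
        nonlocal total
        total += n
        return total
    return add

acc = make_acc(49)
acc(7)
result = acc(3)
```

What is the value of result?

Step 1: make_acc(49) creates closure with total = 49.
Step 2: First acc(7): total = 49 + 7 = 56.
Step 3: Second acc(3): total = 56 + 3 = 59. result = 59

The answer is 59.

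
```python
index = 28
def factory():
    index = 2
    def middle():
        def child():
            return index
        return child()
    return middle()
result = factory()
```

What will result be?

Step 1: factory() defines index = 2. middle() and child() have no local index.
Step 2: child() checks local (none), enclosing middle() (none), enclosing factory() and finds index = 2.
Step 3: result = 2

The answer is 2.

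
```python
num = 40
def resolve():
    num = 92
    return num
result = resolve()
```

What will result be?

Step 1: Global num = 40.
Step 2: resolve() creates local num = 92, shadowing the global.
Step 3: Returns local num = 92. result = 92

The answer is 92.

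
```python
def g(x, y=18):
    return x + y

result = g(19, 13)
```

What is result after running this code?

Step 1: g(19, 13) overrides default y with 13.
Step 2: Returns 19 + 13 = 32.
Step 3: result = 32

The answer is 32.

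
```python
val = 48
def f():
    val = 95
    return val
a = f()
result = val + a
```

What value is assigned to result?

Step 1: Global val = 48. f() returns local val = 95.
Step 2: a = 95. Global val still = 48.
Step 3: result = 48 + 95 = 143

The answer is 143.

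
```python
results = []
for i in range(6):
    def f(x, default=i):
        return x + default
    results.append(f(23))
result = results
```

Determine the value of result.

Step 1: Default argument default=i is evaluated at function definition time.
Step 2: Each iteration creates f with default = current i value.
Step 3: f(23) returns 23 + default. results = [23, 24, 25, 26, 27, 28]

The answer is [23, 24, 25, 26, 27, 28].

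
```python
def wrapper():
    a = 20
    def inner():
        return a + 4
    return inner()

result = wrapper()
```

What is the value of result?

Step 1: wrapper() defines a = 20.
Step 2: inner() reads a = 20 from enclosing scope, returns 20 + 4 = 24.
Step 3: result = 24

The answer is 24.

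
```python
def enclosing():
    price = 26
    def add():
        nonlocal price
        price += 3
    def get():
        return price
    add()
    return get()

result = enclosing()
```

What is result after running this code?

Step 1: price = 26. add() modifies it via nonlocal, get() reads it.
Step 2: add() makes price = 26 + 3 = 29.
Step 3: get() returns 29. result = 29

The answer is 29.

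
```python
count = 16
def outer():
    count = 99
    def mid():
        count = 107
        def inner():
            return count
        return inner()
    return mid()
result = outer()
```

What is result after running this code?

Step 1: Three levels of shadowing: global 16, outer 99, mid 107.
Step 2: inner() finds count = 107 in enclosing mid() scope.
Step 3: result = 107

The answer is 107.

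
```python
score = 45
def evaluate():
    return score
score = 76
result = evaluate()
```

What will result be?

Step 1: score is first set to 45, then reassigned to 76.
Step 2: evaluate() is called after the reassignment, so it looks up the current global score = 76.
Step 3: result = 76

The answer is 76.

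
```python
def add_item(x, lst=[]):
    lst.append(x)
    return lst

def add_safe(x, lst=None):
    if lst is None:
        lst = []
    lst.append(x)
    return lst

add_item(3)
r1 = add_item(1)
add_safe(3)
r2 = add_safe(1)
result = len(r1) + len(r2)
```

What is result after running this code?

Step 1: add_item shares mutable default: after 2 calls, lst = [3, 1], len = 2.
Step 2: add_safe creates fresh list each time: r2 = [1], len = 1.
Step 3: result = 2 + 1 = 3

The answer is 3.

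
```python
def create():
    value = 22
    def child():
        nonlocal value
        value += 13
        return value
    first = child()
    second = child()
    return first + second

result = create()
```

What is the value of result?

Step 1: value starts at 22.
Step 2: First call: value = 22 + 13 = 35, returns 35.
Step 3: Second call: value = 35 + 13 = 48, returns 48.
Step 4: result = 35 + 48 = 83

The answer is 83.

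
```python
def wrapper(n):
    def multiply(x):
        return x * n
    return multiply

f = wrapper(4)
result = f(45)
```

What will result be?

Step 1: wrapper(4) returns multiply closure with n = 4.
Step 2: f(45) computes 45 * 4 = 180.
Step 3: result = 180

The answer is 180.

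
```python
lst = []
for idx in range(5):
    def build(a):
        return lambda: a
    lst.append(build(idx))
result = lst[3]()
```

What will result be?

Step 1: build(idx) creates a new scope capturing a = idx at call time.
Step 2: lst[3] = build(3), so its lambda captures a = 3.
Step 3: result = 3 (closure factory fixes late binding)

The answer is 3.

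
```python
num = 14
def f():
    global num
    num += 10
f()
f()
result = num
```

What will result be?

Step 1: num = 14.
Step 2: First f(): num = 14 + 10 = 24.
Step 3: Second f(): num = 24 + 10 = 34. result = 34

The answer is 34.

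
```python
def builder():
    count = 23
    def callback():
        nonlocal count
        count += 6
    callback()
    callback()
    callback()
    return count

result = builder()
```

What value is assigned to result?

Step 1: count starts at 23.
Step 2: callback() is called 3 times, each adding 6.
Step 3: count = 23 + 6 * 3 = 41

The answer is 41.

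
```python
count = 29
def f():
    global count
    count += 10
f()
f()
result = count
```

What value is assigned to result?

Step 1: count = 29.
Step 2: First f(): count = 29 + 10 = 39.
Step 3: Second f(): count = 39 + 10 = 49. result = 49

The answer is 49.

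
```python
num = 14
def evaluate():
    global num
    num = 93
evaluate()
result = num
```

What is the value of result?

Step 1: num = 14 globally.
Step 2: evaluate() declares global num and sets it to 93.
Step 3: After evaluate(), global num = 93. result = 93

The answer is 93.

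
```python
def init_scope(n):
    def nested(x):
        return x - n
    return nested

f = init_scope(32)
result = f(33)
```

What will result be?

Step 1: init_scope(32) creates a closure capturing n = 32.
Step 2: f(33) computes 33 - 32 = 1.
Step 3: result = 1

The answer is 1.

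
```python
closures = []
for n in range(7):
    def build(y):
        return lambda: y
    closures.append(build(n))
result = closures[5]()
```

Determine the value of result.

Step 1: build(n) creates a new scope capturing y = n at call time.
Step 2: closures[5] = build(5), so its lambda captures y = 5.
Step 3: result = 5 (closure factory fixes late binding)

The answer is 5.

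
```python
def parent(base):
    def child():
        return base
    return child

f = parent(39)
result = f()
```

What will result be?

Step 1: parent(39) creates closure capturing base = 39.
Step 2: f() returns the captured base = 39.
Step 3: result = 39

The answer is 39.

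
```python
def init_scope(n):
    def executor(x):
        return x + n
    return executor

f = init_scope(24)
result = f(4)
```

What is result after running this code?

Step 1: init_scope(24) creates a closure that captures n = 24.
Step 2: f(4) calls the closure with x = 4, returning 4 + 24 = 28.
Step 3: result = 28

The answer is 28.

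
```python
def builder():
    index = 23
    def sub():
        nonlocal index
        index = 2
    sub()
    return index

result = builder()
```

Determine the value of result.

Step 1: builder() sets index = 23.
Step 2: sub() uses nonlocal to reassign index = 2.
Step 3: result = 2

The answer is 2.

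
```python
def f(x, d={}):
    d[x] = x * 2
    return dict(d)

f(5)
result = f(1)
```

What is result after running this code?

Step 1: Mutable default dict is shared across calls.
Step 2: First call adds 5: 10. Second call adds 1: 2.
Step 3: result = {5: 10, 1: 2}

The answer is {5: 10, 1: 2}.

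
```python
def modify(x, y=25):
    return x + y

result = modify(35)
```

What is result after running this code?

Step 1: modify(35) uses default y = 25.
Step 2: Returns 35 + 25 = 60.
Step 3: result = 60

The answer is 60.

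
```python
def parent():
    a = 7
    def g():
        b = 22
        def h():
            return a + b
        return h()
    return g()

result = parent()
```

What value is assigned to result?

Step 1: parent() defines a = 7. g() defines b = 22.
Step 2: h() accesses both from enclosing scopes: a = 7, b = 22.
Step 3: result = 7 + 22 = 29

The answer is 29.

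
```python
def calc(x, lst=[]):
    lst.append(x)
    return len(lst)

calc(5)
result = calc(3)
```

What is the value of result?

Step 1: Mutable default list persists between calls.
Step 2: First call: lst = [5], len = 1. Second call: lst = [5, 3], len = 2.
Step 3: result = 2

The answer is 2.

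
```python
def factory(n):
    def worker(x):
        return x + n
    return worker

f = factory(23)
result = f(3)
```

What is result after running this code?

Step 1: factory(23) creates a closure that captures n = 23.
Step 2: f(3) calls the closure with x = 3, returning 3 + 23 = 26.
Step 3: result = 26

The answer is 26.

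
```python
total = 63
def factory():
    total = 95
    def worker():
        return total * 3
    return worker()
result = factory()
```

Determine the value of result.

Step 1: factory() shadows global total with total = 95.
Step 2: worker() finds total = 95 in enclosing scope, computes 95 * 3 = 285.
Step 3: result = 285

The answer is 285.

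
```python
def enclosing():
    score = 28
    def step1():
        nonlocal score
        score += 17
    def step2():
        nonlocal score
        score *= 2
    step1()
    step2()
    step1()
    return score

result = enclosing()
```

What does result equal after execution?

Step 1: score = 28.
Step 2: step1(): score = 28 + 17 = 45.
Step 3: step2(): score = 45 * 2 = 90.
Step 4: step1(): score = 90 + 17 = 107. result = 107

The answer is 107.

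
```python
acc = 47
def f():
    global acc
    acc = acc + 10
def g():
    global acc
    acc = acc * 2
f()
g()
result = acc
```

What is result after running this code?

Step 1: acc = 47.
Step 2: f() adds 10: acc = 47 + 10 = 57.
Step 3: g() doubles: acc = 57 * 2 = 114.
Step 4: result = 114

The answer is 114.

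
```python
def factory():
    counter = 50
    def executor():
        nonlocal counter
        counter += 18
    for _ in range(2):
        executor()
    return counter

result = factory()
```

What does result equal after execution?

Step 1: counter = 50.
Step 2: executor() is called 2 times in a loop, each adding 18 via nonlocal.
Step 3: counter = 50 + 18 * 2 = 86

The answer is 86.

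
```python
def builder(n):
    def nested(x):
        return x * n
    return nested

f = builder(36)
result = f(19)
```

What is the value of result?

Step 1: builder(36) creates a closure capturing n = 36.
Step 2: f(19) computes 19 * 36 = 684.
Step 3: result = 684

The answer is 684.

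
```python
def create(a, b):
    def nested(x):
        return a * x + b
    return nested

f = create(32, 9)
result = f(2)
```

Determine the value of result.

Step 1: create(32, 9) captures a = 32, b = 9.
Step 2: f(2) computes 32 * 2 + 9 = 73.
Step 3: result = 73

The answer is 73.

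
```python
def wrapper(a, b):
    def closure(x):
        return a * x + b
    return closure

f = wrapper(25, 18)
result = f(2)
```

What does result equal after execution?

Step 1: wrapper(25, 18) captures a = 25, b = 18.
Step 2: f(2) computes 25 * 2 + 18 = 68.
Step 3: result = 68

The answer is 68.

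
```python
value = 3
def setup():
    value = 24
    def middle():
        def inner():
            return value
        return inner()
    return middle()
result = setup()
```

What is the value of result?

Step 1: setup() defines value = 24. middle() and inner() have no local value.
Step 2: inner() checks local (none), enclosing middle() (none), enclosing setup() and finds value = 24.
Step 3: result = 24

The answer is 24.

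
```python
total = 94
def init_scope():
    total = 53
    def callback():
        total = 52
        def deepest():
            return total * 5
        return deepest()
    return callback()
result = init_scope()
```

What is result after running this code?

Step 1: deepest() looks up total through LEGB: not local, finds total = 52 in enclosing callback().
Step 2: Returns 52 * 5 = 260.
Step 3: result = 260

The answer is 260.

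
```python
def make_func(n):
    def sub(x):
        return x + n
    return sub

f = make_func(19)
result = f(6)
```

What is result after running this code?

Step 1: make_func(19) creates a closure that captures n = 19.
Step 2: f(6) calls the closure with x = 6, returning 6 + 19 = 25.
Step 3: result = 25

The answer is 25.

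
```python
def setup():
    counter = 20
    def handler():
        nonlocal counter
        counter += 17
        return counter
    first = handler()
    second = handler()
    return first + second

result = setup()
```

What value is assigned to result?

Step 1: counter starts at 20.
Step 2: First call: counter = 20 + 17 = 37, returns 37.
Step 3: Second call: counter = 37 + 17 = 54, returns 54.
Step 4: result = 37 + 54 = 91

The answer is 91.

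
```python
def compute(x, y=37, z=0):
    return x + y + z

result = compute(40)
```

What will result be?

Step 1: compute(40) uses defaults y = 37, z = 0.
Step 2: Returns 40 + 37 + 0 = 77.
Step 3: result = 77

The answer is 77.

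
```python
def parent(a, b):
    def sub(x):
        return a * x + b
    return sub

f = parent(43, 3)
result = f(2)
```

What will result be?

Step 1: parent(43, 3) captures a = 43, b = 3.
Step 2: f(2) computes 43 * 2 + 3 = 89.
Step 3: result = 89

The answer is 89.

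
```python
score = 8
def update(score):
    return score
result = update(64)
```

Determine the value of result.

Step 1: Global score = 8.
Step 2: update(64) takes parameter score = 64, which shadows the global.
Step 3: result = 64

The answer is 64.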